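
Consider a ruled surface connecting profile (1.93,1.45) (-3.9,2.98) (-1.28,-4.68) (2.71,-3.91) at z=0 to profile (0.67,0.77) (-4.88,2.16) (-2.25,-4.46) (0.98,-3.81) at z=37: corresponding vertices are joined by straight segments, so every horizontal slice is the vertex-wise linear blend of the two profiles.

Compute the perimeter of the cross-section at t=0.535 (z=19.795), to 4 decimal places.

Perimeter at t=0.535: 22.0600

Cross-section at t=0.535: each vertex is (1-t)·p0[i] + t·p1[i].
  v1: (1-0.535)·(1.93,1.45) + 0.535·(0.67,0.77) = (1.2559,1.0862)
  v2: (1-0.535)·(-3.9,2.98) + 0.535·(-4.88,2.16) = (-4.4243,2.5413)
  v3: (1-0.535)·(-1.28,-4.68) + 0.535·(-2.25,-4.46) = (-1.7990,-4.5623)
  v4: (1-0.535)·(2.71,-3.91) + 0.535·(0.98,-3.81) = (1.7844,-3.8565)
Perimeter = Σ |v_{i+1} − v_i|:
  edge 1→2: √(-5.6802² + 1.4551²) = 5.8636 (running 5.8636)
  edge 2→3: √(2.6254² + -7.1036²) = 7.5732 (running 13.4368)
  edge 3→4: √(3.5834² + 0.7058²) = 3.6522 (running 17.0891)
  edge 4→1: √(-0.5285² + 4.9427²) = 4.9709 (running 22.0600)
Perimeter = 22.0600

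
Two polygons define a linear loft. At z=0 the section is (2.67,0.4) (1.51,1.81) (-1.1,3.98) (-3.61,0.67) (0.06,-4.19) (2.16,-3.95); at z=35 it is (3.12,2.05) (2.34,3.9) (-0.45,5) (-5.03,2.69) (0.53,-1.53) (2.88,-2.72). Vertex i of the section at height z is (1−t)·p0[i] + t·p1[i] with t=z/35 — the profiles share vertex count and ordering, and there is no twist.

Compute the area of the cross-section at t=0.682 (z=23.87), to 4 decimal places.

Area at t=0.682: 33.4386

Cross-section at t=0.682: each vertex is (1-t)·p0[i] + t·p1[i].
  v1: (1-0.682)·(2.67,0.4) + 0.682·(3.12,2.05) = (2.9769,1.5253)
  v2: (1-0.682)·(1.51,1.81) + 0.682·(2.34,3.9) = (2.0761,3.2354)
  v3: (1-0.682)·(-1.1,3.98) + 0.682·(-0.45,5) = (-0.6567,4.6756)
  v4: (1-0.682)·(-3.61,0.67) + 0.682·(-5.03,2.69) = (-4.5784,2.0476)
  v5: (1-0.682)·(0.06,-4.19) + 0.682·(0.53,-1.53) = (0.3805,-2.3759)
  v6: (1-0.682)·(2.16,-3.95) + 0.682·(2.88,-2.72) = (2.6510,-3.1111)
Shoelace sum Σ(x_i·y_{i+1} − x_{i+1}·y_i):
  i=1: 2.9769·3.2354 − 2.0761·1.5253 = +6.4648 (running +6.4648)
  i=2: 2.0761·4.6756 − -0.6567·3.2354 = +11.8316 (running +18.2964)
  i=3: -0.6567·2.0476 − -4.5784·4.6756 = +20.0625 (running +38.3588)
  i=4: -4.5784·-2.3759 − 0.3805·2.0476 = +10.0986 (running +48.4574)
  i=5: 0.3805·-3.1111 − 2.6510·-2.3759 = +5.1146 (running +53.5721)
  i=6: 2.6510·1.5253 − 2.9769·-3.1111 = +13.3052 (running +66.8773)
Area = |Σ|/2 = |66.8773|/2 = 33.4386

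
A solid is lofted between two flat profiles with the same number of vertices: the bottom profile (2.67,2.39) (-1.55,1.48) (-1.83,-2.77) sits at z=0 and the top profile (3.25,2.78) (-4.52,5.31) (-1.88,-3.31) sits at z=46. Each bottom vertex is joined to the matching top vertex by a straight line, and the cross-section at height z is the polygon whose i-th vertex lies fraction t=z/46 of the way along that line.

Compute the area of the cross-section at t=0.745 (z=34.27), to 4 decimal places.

Cross-section at t=0.745: each vertex is (1-t)·p0[i] + t·p1[i].
  v1: (1-0.745)·(2.67,2.39) + 0.745·(3.25,2.78) = (3.1021,2.6806)
  v2: (1-0.745)·(-1.55,1.48) + 0.745·(-4.52,5.31) = (-3.7626,4.3333)
  v3: (1-0.745)·(-1.83,-2.77) + 0.745·(-1.88,-3.31) = (-1.8672,-3.1723)
Shoelace sum Σ(x_i·y_{i+1} − x_{i+1}·y_i):
  i=1: 3.1021·4.3333 − -3.7626·2.6806 = +23.5285 (running +23.5285)
  i=2: -3.7626·-3.1723 − -1.8672·4.3333 = +20.0277 (running +43.5562)
  i=3: -1.8672·2.6806 − 3.1021·-3.1723 = +4.8355 (running +48.3917)
Area = |Σ|/2 = |48.3917|/2 = 24.1958

Area at t=0.745: 24.1958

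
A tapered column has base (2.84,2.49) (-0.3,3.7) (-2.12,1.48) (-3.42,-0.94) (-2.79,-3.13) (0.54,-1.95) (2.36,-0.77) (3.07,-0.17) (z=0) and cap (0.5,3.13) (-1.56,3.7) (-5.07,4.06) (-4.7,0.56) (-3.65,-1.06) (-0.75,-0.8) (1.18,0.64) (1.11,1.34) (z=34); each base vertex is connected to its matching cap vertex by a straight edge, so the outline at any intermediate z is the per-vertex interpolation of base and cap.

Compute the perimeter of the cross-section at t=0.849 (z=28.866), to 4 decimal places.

Perimeter at t=0.849: 18.9344

Cross-section at t=0.849: each vertex is (1-t)·p0[i] + t·p1[i].
  v1: (1-0.849)·(2.84,2.49) + 0.849·(0.5,3.13) = (0.8533,3.0334)
  v2: (1-0.849)·(-0.3,3.7) + 0.849·(-1.56,3.7) = (-1.3697,3.7000)
  v3: (1-0.849)·(-2.12,1.48) + 0.849·(-5.07,4.06) = (-4.6246,3.6704)
  v4: (1-0.849)·(-3.42,-0.94) + 0.849·(-4.7,0.56) = (-4.5067,0.3335)
  v5: (1-0.849)·(-2.79,-3.13) + 0.849·(-3.65,-1.06) = (-3.5201,-1.3726)
  v6: (1-0.849)·(0.54,-1.95) + 0.849·(-0.75,-0.8) = (-0.5552,-0.9737)
  v7: (1-0.849)·(2.36,-0.77) + 0.849·(1.18,0.64) = (1.3582,0.4271)
  v8: (1-0.849)·(3.07,-0.17) + 0.849·(1.11,1.34) = (1.4060,1.1120)
Perimeter = Σ |v_{i+1} − v_i|:
  edge 1→2: √(-2.2231² + 0.6666²) = 2.3209 (running 2.3209)
  edge 2→3: √(-3.2548² + -0.0296²) = 3.2549 (running 5.5758)
  edge 3→4: √(0.1178² + -3.3369²) = 3.3390 (running 8.9148)
  edge 4→5: √(0.9866² + -1.7061²) = 1.9708 (running 10.8856)
  edge 5→6: √(2.9649² + 0.3989²) = 2.9916 (running 13.8773)
  edge 6→7: √(1.9134² + 1.4007²) = 2.3713 (running 16.2486)
  edge 7→8: √(0.0478² + 0.6849²) = 0.6866 (running 16.9351)
  edge 8→1: √(-0.5526² + 1.9214²) = 1.9993 (running 18.9344)
Perimeter = 18.9344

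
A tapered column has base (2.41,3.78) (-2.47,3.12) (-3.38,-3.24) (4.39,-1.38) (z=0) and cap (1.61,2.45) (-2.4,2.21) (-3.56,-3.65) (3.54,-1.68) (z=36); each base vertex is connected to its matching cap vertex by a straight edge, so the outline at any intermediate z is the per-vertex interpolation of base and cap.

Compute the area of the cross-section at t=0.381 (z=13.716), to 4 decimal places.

Cross-section at t=0.381: each vertex is (1-t)·p0[i] + t·p1[i].
  v1: (1-0.381)·(2.41,3.78) + 0.381·(1.61,2.45) = (2.1052,3.2733)
  v2: (1-0.381)·(-2.47,3.12) + 0.381·(-2.4,2.21) = (-2.4433,2.7733)
  v3: (1-0.381)·(-3.38,-3.24) + 0.381·(-3.56,-3.65) = (-3.4486,-3.3962)
  v4: (1-0.381)·(4.39,-1.38) + 0.381·(3.54,-1.68) = (4.0661,-1.4943)
Shoelace sum Σ(x_i·y_{i+1} − x_{i+1}·y_i):
  i=1: 2.1052·2.7733 − -2.4433·3.2733 = +13.8360 (running +13.8360)
  i=2: -2.4433·-3.3962 − -3.4486·2.7733 = +17.8620 (running +31.6980)
  i=3: -3.4486·-1.4943 − 4.0661·-3.3962 = +18.9627 (running +50.6607)
  i=4: 4.0661·3.2733 − 2.1052·-1.4943 = +16.4554 (running +67.1161)
Area = |Σ|/2 = |67.1161|/2 = 33.5581

Area at t=0.381: 33.5581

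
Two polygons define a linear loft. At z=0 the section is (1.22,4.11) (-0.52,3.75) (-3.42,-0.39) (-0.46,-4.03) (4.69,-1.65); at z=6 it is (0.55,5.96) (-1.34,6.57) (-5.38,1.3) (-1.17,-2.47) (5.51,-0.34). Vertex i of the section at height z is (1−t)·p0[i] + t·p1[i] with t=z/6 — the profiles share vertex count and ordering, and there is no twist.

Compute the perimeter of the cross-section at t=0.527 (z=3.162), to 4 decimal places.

Cross-section at t=0.527: each vertex is (1-t)·p0[i] + t·p1[i].
  v1: (1-0.527)·(1.22,4.11) + 0.527·(0.55,5.96) = (0.8669,5.0850)
  v2: (1-0.527)·(-0.52,3.75) + 0.527·(-1.34,6.57) = (-0.9521,5.2361)
  v3: (1-0.527)·(-3.42,-0.39) + 0.527·(-5.38,1.3) = (-4.4529,0.5006)
  v4: (1-0.527)·(-0.46,-4.03) + 0.527·(-1.17,-2.47) = (-0.8342,-3.2079)
  v5: (1-0.527)·(4.69,-1.65) + 0.527·(5.51,-0.34) = (5.1221,-0.9596)
Perimeter = Σ |v_{i+1} − v_i|:
  edge 1→2: √(-1.8190² + 0.1512²) = 1.8253 (running 1.8253)
  edge 2→3: √(-3.5008² + -4.7355²) = 5.8890 (running 7.7143)
  edge 3→4: √(3.6187² + -3.7085²) = 5.1815 (running 12.8959)
  edge 4→5: √(5.9563² + 2.2483²) = 6.3665 (running 19.2624)
  edge 5→1: √(-4.2552² + 6.0446²) = 7.3922 (running 26.6545)
Perimeter = 26.6545

Perimeter at t=0.527: 26.6545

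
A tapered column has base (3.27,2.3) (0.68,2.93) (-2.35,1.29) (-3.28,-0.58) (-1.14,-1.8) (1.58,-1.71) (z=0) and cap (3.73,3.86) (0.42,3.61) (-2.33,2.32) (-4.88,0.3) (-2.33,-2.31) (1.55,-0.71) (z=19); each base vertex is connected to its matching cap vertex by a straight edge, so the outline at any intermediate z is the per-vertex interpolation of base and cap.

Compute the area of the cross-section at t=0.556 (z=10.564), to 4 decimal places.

Cross-section at t=0.556: each vertex is (1-t)·p0[i] + t·p1[i].
  v1: (1-0.556)·(3.27,2.3) + 0.556·(3.73,3.86) = (3.5258,3.1674)
  v2: (1-0.556)·(0.68,2.93) + 0.556·(0.42,3.61) = (0.5354,3.3081)
  v3: (1-0.556)·(-2.35,1.29) + 0.556·(-2.33,2.32) = (-2.3389,1.8627)
  v4: (1-0.556)·(-3.28,-0.58) + 0.556·(-4.88,0.3) = (-4.1696,-0.0907)
  v5: (1-0.556)·(-1.14,-1.8) + 0.556·(-2.33,-2.31) = (-1.8016,-2.0836)
  v6: (1-0.556)·(1.58,-1.71) + 0.556·(1.55,-0.71) = (1.5633,-1.1540)
Shoelace sum Σ(x_i·y_{i+1} − x_{i+1}·y_i):
  i=1: 3.5258·3.3081 − 0.5354·3.1674 = +9.9676 (running +9.9676)
  i=2: 0.5354·1.8627 − -2.3389·3.3081 = +8.7346 (running +18.7021)
  i=3: -2.3389·-0.0907 − -4.1696·1.8627 = +7.9788 (running +26.6809)
  i=4: -4.1696·-2.0836 − -1.8016·-0.0907 = +8.5242 (running +35.2051)
  i=5: -1.8016·-1.1540 − 1.5633·-2.0836 = +5.3364 (running +40.5415)
  i=6: 1.5633·3.1674 − 3.5258·-1.1540 = +9.0203 (running +49.5618)
Area = |Σ|/2 = |49.5618|/2 = 24.7809

Area at t=0.556: 24.7809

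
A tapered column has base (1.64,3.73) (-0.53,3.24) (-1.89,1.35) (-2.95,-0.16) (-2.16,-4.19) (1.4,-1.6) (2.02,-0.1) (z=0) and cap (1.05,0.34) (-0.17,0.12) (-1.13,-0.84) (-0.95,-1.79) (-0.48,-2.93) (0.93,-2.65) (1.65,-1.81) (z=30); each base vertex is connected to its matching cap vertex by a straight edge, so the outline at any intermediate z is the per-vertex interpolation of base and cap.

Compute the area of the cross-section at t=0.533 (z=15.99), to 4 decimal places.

Cross-section at t=0.533: each vertex is (1-t)·p0[i] + t·p1[i].
  v1: (1-0.533)·(1.64,3.73) + 0.533·(1.05,0.34) = (1.3255,1.9231)
  v2: (1-0.533)·(-0.53,3.24) + 0.533·(-0.17,0.12) = (-0.3381,1.5770)
  v3: (1-0.533)·(-1.89,1.35) + 0.533·(-1.13,-0.84) = (-1.4849,0.1827)
  v4: (1-0.533)·(-2.95,-0.16) + 0.533·(-0.95,-1.79) = (-1.8840,-1.0288)
  v5: (1-0.533)·(-2.16,-4.19) + 0.533·(-0.48,-2.93) = (-1.2646,-3.5184)
  v6: (1-0.533)·(1.4,-1.6) + 0.533·(0.93,-2.65) = (1.1495,-2.1597)
  v7: (1-0.533)·(2.02,-0.1) + 0.533·(1.65,-1.81) = (1.8228,-1.0114)
Shoelace sum Σ(x_i·y_{i+1} − x_{i+1}·y_i):
  i=1: 1.3255·1.5770 − -0.3381·1.9231 = +2.7407 (running +2.7407)
  i=2: -0.3381·0.1827 − -1.4849·1.5770 = +2.2800 (running +5.0207)
  i=3: -1.4849·-1.0288 − -1.8840·0.1827 = +1.8719 (running +6.8926)
  i=4: -1.8840·-3.5184 − -1.2646·-1.0288 = +5.3277 (running +12.2203)
  i=5: -1.2646·-2.1597 − 1.1495·-3.5184 = +6.7754 (running +18.9957)
  i=6: 1.1495·-1.0114 − 1.8228·-2.1597 = +2.7740 (running +21.7697)
  i=7: 1.8228·1.9231 − 1.3255·-1.0114 = +4.8461 (running +26.6158)
Area = |Σ|/2 = |26.6158|/2 = 13.3079

Area at t=0.533: 13.3079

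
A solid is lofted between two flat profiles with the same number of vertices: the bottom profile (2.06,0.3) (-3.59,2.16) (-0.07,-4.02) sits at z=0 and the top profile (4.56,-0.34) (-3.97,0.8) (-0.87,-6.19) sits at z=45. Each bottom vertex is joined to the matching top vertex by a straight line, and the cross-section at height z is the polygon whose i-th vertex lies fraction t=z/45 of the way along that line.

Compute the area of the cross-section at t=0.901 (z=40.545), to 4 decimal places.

Cross-section at t=0.901: each vertex is (1-t)·p0[i] + t·p1[i].
  v1: (1-0.901)·(2.06,0.3) + 0.901·(4.56,-0.34) = (4.3125,-0.2766)
  v2: (1-0.901)·(-3.59,2.16) + 0.901·(-3.97,0.8) = (-3.9324,0.9346)
  v3: (1-0.901)·(-0.07,-4.02) + 0.901·(-0.87,-6.19) = (-0.7908,-5.9752)
Shoelace sum Σ(x_i·y_{i+1} − x_{i+1}·y_i):
  i=1: 4.3125·0.9346 − -3.9324·-0.2766 = +2.9428 (running +2.9428)
  i=2: -3.9324·-5.9752 − -0.7908·0.9346 = +24.2358 (running +27.1785)
  i=3: -0.7908·-0.2766 − 4.3125·-5.9752 = +25.9867 (running +53.1652)
Area = |Σ|/2 = |53.1652|/2 = 26.5826

Area at t=0.901: 26.5826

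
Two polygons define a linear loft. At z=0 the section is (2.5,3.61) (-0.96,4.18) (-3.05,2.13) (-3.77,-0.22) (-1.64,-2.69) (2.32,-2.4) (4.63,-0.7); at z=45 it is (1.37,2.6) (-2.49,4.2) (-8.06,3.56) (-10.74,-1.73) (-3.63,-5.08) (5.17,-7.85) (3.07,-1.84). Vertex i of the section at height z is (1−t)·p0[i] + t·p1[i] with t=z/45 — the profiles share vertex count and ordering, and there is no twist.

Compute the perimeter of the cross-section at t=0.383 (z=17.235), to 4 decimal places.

Cross-section at t=0.383: each vertex is (1-t)·p0[i] + t·p1[i].
  v1: (1-0.383)·(2.5,3.61) + 0.383·(1.37,2.6) = (2.0672,3.2232)
  v2: (1-0.383)·(-0.96,4.18) + 0.383·(-2.49,4.2) = (-1.5460,4.1877)
  v3: (1-0.383)·(-3.05,2.13) + 0.383·(-8.06,3.56) = (-4.9688,2.6777)
  v4: (1-0.383)·(-3.77,-0.22) + 0.383·(-10.74,-1.73) = (-6.4395,-0.7983)
  v5: (1-0.383)·(-1.64,-2.69) + 0.383·(-3.63,-5.08) = (-2.4022,-3.6054)
  v6: (1-0.383)·(2.32,-2.4) + 0.383·(5.17,-7.85) = (3.4116,-4.4873)
  v7: (1-0.383)·(4.63,-0.7) + 0.383·(3.07,-1.84) = (4.0325,-1.1366)
Perimeter = Σ |v_{i+1} − v_i|:
  edge 1→2: √(-3.6132² + 0.9645²) = 3.7397 (running 3.7397)
  edge 2→3: √(-3.4228² + -1.5100²) = 3.7411 (running 7.4808)
  edge 3→4: √(-1.4707² + -3.4760²) = 3.7743 (running 11.2552)
  edge 4→5: √(4.0373² + -2.8070²) = 4.9173 (running 16.1724)
  edge 5→6: √(5.8137² + -0.8820²) = 5.8802 (running 22.0527)
  edge 6→7: √(0.6210² + 3.3507²) = 3.4078 (running 25.4605)
  edge 7→1: √(-1.9653² + 4.3598²) = 4.7823 (running 30.2427)
Perimeter = 30.2427

Perimeter at t=0.383: 30.2427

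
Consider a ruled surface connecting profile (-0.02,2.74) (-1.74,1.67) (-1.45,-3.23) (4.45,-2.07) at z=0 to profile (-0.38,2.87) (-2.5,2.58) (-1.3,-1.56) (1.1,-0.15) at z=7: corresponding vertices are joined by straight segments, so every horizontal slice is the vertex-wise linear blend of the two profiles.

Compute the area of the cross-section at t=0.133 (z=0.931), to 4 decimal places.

Area at t=0.133: 19.3060

Cross-section at t=0.133: each vertex is (1-t)·p0[i] + t·p1[i].
  v1: (1-0.133)·(-0.02,2.74) + 0.133·(-0.38,2.87) = (-0.0679,2.7573)
  v2: (1-0.133)·(-1.74,1.67) + 0.133·(-2.5,2.58) = (-1.8411,1.7910)
  v3: (1-0.133)·(-1.45,-3.23) + 0.133·(-1.3,-1.56) = (-1.4301,-3.0079)
  v4: (1-0.133)·(4.45,-2.07) + 0.133·(1.1,-0.15) = (4.0045,-1.8146)
Shoelace sum Σ(x_i·y_{i+1} − x_{i+1}·y_i):
  i=1: -0.0679·1.7910 − -1.8411·2.7573 = +4.9548 (running +4.9548)
  i=2: -1.8411·-3.0079 − -1.4301·1.7910 = +8.0990 (running +13.0538)
  i=3: -1.4301·-1.8146 − 4.0045·-3.0079 = +14.6400 (running +27.6938)
  i=4: 4.0045·2.7573 − -0.0679·-1.8146 = +10.9183 (running +38.6121)
Area = |Σ|/2 = |38.6121|/2 = 19.3060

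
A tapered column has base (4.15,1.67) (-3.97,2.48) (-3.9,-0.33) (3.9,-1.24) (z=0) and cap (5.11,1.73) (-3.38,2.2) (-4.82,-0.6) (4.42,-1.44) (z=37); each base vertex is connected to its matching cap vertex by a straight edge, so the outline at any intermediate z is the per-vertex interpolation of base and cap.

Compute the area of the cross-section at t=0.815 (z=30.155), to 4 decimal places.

Cross-section at t=0.815: each vertex is (1-t)·p0[i] + t·p1[i].
  v1: (1-0.815)·(4.15,1.67) + 0.815·(5.11,1.73) = (4.9324,1.7189)
  v2: (1-0.815)·(-3.97,2.48) + 0.815·(-3.38,2.2) = (-3.4891,2.2518)
  v3: (1-0.815)·(-3.9,-0.33) + 0.815·(-4.82,-0.6) = (-4.6498,-0.5500)
  v4: (1-0.815)·(3.9,-1.24) + 0.815·(4.42,-1.44) = (4.3238,-1.4030)
Shoelace sum Σ(x_i·y_{i+1} − x_{i+1}·y_i):
  i=1: 4.9324·2.2518 − -3.4891·1.7189 = +17.1043 (running +17.1043)
  i=2: -3.4891·-0.5500 − -4.6498·2.2518 = +12.3896 (running +29.4939)
  i=3: -4.6498·-1.4030 − 4.3238·-0.5500 = +8.9020 (running +38.3959)
  i=4: 4.3238·1.7189 − 4.9324·-1.4030 = +14.3523 (running +52.7482)
Area = |Σ|/2 = |52.7482|/2 = 26.3741

Area at t=0.815: 26.3741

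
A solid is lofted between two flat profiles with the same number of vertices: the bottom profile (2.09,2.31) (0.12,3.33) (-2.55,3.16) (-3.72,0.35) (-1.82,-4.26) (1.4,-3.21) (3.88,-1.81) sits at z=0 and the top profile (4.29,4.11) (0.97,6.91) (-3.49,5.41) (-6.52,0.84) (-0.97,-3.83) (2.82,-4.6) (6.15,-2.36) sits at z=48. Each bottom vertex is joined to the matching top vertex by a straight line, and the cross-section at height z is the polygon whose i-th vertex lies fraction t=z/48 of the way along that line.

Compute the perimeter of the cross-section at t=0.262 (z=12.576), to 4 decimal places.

Perimeter at t=0.262: 26.6815

Cross-section at t=0.262: each vertex is (1-t)·p0[i] + t·p1[i].
  v1: (1-0.262)·(2.09,2.31) + 0.262·(4.29,4.11) = (2.6664,2.7816)
  v2: (1-0.262)·(0.12,3.33) + 0.262·(0.97,6.91) = (0.3427,4.2680)
  v3: (1-0.262)·(-2.55,3.16) + 0.262·(-3.49,5.41) = (-2.7963,3.7495)
  v4: (1-0.262)·(-3.72,0.35) + 0.262·(-6.52,0.84) = (-4.4536,0.4784)
  v5: (1-0.262)·(-1.82,-4.26) + 0.262·(-0.97,-3.83) = (-1.5973,-4.1473)
  v6: (1-0.262)·(1.4,-3.21) + 0.262·(2.82,-4.6) = (1.7720,-3.5742)
  v7: (1-0.262)·(3.88,-1.81) + 0.262·(6.15,-2.36) = (4.4747,-1.9541)
Perimeter = Σ |v_{i+1} − v_i|:
  edge 1→2: √(-2.3237² + 1.4864²) = 2.7584 (running 2.7584)
  edge 2→3: √(-3.1390² + -0.5185²) = 3.1815 (running 5.9399)
  edge 3→4: √(-1.6573² + -3.2711²) = 3.6670 (running 9.6069)
  edge 4→5: √(2.8563² + -4.6257²) = 5.4365 (running 15.0434)
  edge 5→6: √(3.3693² + 0.5732²) = 3.4177 (running 18.4612)
  edge 6→7: √(2.7027² + 1.6201²) = 3.1511 (running 21.6123)
  edge 7→1: √(-1.8083² + 4.7357²) = 5.0692 (running 26.6815)
Perimeter = 26.6815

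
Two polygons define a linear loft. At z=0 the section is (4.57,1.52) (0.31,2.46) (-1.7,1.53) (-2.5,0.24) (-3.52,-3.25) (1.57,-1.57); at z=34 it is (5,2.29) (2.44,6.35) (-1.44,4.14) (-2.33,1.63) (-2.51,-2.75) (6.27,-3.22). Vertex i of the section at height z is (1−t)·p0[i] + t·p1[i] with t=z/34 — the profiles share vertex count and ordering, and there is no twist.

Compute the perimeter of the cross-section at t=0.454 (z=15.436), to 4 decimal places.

Cross-section at t=0.454: each vertex is (1-t)·p0[i] + t·p1[i].
  v1: (1-0.454)·(4.57,1.52) + 0.454·(5,2.29) = (4.7652,1.8696)
  v2: (1-0.454)·(0.31,2.46) + 0.454·(2.44,6.35) = (1.2770,4.2261)
  v3: (1-0.454)·(-1.7,1.53) + 0.454·(-1.44,4.14) = (-1.5820,2.7149)
  v4: (1-0.454)·(-2.5,0.24) + 0.454·(-2.33,1.63) = (-2.4228,0.8711)
  v5: (1-0.454)·(-3.52,-3.25) + 0.454·(-2.51,-2.75) = (-3.0615,-3.0230)
  v6: (1-0.454)·(1.57,-1.57) + 0.454·(6.27,-3.22) = (3.7038,-2.3191)
Perimeter = Σ |v_{i+1} − v_i|:
  edge 1→2: √(-3.4882² + 2.3565²) = 4.2096 (running 4.2096)
  edge 2→3: √(-2.8590² + -1.5111²) = 3.2338 (running 7.4433)
  edge 3→4: √(-0.8409² + -1.8439²) = 2.0266 (running 9.4699)
  edge 4→5: √(-0.6386² + -3.8941²) = 3.9461 (running 13.4160)
  edge 5→6: √(6.7653² + 0.7039²) = 6.8018 (running 20.2178)
  edge 6→1: √(1.0614² + 4.1887²) = 4.3211 (running 24.5388)
Perimeter = 24.5388

Perimeter at t=0.454: 24.5388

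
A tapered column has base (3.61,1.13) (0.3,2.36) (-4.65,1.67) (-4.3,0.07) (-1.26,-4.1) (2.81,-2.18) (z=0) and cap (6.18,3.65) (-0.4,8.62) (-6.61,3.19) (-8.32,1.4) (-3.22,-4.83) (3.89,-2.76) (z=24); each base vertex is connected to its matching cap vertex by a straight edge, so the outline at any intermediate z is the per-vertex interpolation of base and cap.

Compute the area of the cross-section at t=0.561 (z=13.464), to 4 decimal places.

Area at t=0.561: 74.7092

Cross-section at t=0.561: each vertex is (1-t)·p0[i] + t·p1[i].
  v1: (1-0.561)·(3.61,1.13) + 0.561·(6.18,3.65) = (5.0518,2.5437)
  v2: (1-0.561)·(0.3,2.36) + 0.561·(-0.4,8.62) = (-0.0927,5.8719)
  v3: (1-0.561)·(-4.65,1.67) + 0.561·(-6.61,3.19) = (-5.7496,2.5227)
  v4: (1-0.561)·(-4.3,0.07) + 0.561·(-8.32,1.4) = (-6.5552,0.8161)
  v5: (1-0.561)·(-1.26,-4.1) + 0.561·(-3.22,-4.83) = (-2.3596,-4.5095)
  v6: (1-0.561)·(2.81,-2.18) + 0.561·(3.89,-2.76) = (3.4159,-2.5054)
Shoelace sum Σ(x_i·y_{i+1} − x_{i+1}·y_i):
  i=1: 5.0518·5.8719 − -0.0927·2.5437 = +29.8991 (running +29.8991)
  i=2: -0.0927·2.5227 − -5.7496·5.8719 = +33.5268 (running +63.4258)
  i=3: -5.7496·0.8161 − -6.5552·2.5227 = +11.8446 (running +75.2704)
  i=4: -6.5552·-4.5095 − -2.3596·0.8161 = +31.4867 (running +106.7571)
  i=5: -2.3596·-2.5054 − 3.4159·-4.5095 = +21.3156 (running +128.0727)
  i=6: 3.4159·2.5437 − 5.0518·-2.5054 = +21.3456 (running +149.4184)
Area = |Σ|/2 = |149.4184|/2 = 74.7092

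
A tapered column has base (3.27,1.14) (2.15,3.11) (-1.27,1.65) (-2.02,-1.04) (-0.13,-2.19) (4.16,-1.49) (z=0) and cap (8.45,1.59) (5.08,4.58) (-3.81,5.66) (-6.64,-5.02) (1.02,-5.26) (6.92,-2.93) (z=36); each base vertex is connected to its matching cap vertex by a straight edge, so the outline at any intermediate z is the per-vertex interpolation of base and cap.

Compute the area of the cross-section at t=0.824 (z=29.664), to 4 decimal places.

Area at t=0.824: 97.6640

Cross-section at t=0.824: each vertex is (1-t)·p0[i] + t·p1[i].
  v1: (1-0.824)·(3.27,1.14) + 0.824·(8.45,1.59) = (7.5383,1.5108)
  v2: (1-0.824)·(2.15,3.11) + 0.824·(5.08,4.58) = (4.5643,4.3213)
  v3: (1-0.824)·(-1.27,1.65) + 0.824·(-3.81,5.66) = (-3.3630,4.9542)
  v4: (1-0.824)·(-2.02,-1.04) + 0.824·(-6.64,-5.02) = (-5.8269,-4.3195)
  v5: (1-0.824)·(-0.13,-2.19) + 0.824·(1.02,-5.26) = (0.8176,-4.7197)
  v6: (1-0.824)·(4.16,-1.49) + 0.824·(6.92,-2.93) = (6.4342,-2.6766)
Shoelace sum Σ(x_i·y_{i+1} − x_{i+1}·y_i):
  i=1: 7.5383·4.3213 − 4.5643·1.5108 = +25.6794 (running +25.6794)
  i=2: 4.5643·4.9542 − -3.3630·4.3213 = +37.1450 (running +62.8244)
  i=3: -3.3630·-4.3195 − -5.8269·4.9542 = +43.3941 (running +106.2186)
  i=4: -5.8269·-4.7197 − 0.8176·-4.3195 = +31.0326 (running +137.2512)
  i=5: 0.8176·-2.6766 − 6.4342·-4.7197 = +28.1792 (running +165.4304)
  i=6: 6.4342·1.5108 − 7.5383·-2.6766 = +29.8976 (running +195.3280)
Area = |Σ|/2 = |195.3280|/2 = 97.6640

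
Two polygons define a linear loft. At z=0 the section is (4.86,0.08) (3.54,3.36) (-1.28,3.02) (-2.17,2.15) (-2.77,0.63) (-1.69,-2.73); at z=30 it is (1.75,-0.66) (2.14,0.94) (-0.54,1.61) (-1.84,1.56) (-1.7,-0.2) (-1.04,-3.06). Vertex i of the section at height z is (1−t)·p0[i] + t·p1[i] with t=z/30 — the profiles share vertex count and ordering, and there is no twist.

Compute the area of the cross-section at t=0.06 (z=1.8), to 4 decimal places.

Cross-section at t=0.06: each vertex is (1-t)·p0[i] + t·p1[i].
  v1: (1-0.06)·(4.86,0.08) + 0.06·(1.75,-0.66) = (4.6734,0.0356)
  v2: (1-0.06)·(3.54,3.36) + 0.06·(2.14,0.94) = (3.4560,3.2148)
  v3: (1-0.06)·(-1.28,3.02) + 0.06·(-0.54,1.61) = (-1.2356,2.9354)
  v4: (1-0.06)·(-2.17,2.15) + 0.06·(-1.84,1.56) = (-2.1502,2.1146)
  v5: (1-0.06)·(-2.77,0.63) + 0.06·(-1.7,-0.2) = (-2.7058,0.5802)
  v6: (1-0.06)·(-1.69,-2.73) + 0.06·(-1.04,-3.06) = (-1.6510,-2.7498)
Shoelace sum Σ(x_i·y_{i+1} − x_{i+1}·y_i):
  i=1: 4.6734·3.2148 − 3.4560·0.0356 = +14.9010 (running +14.9010)
  i=2: 3.4560·2.9354 − -1.2356·3.2148 = +14.1169 (running +29.0180)
  i=3: -1.2356·2.1146 − -2.1502·2.9354 = +3.6989 (running +32.7169)
  i=4: -2.1502·0.5802 − -2.7058·2.1146 = +4.4741 (running +37.1910)
  i=5: -2.7058·-2.7498 − -1.6510·0.5802 = +8.3983 (running +45.5893)
  i=6: -1.6510·0.0356 − 4.6734·-2.7498 = +12.7921 (running +58.3815)
Area = |Σ|/2 = |58.3815|/2 = 29.1907

Area at t=0.06: 29.1907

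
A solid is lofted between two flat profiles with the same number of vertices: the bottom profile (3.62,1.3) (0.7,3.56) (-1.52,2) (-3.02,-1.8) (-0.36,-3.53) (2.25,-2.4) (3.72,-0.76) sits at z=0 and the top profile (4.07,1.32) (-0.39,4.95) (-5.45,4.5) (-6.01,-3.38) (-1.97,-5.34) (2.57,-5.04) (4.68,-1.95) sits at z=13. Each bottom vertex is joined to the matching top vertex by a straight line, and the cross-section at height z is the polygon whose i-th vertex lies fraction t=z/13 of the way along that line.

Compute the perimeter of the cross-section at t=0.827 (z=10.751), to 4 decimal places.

Cross-section at t=0.827: each vertex is (1-t)·p0[i] + t·p1[i].
  v1: (1-0.827)·(3.62,1.3) + 0.827·(4.07,1.32) = (3.9922,1.3165)
  v2: (1-0.827)·(0.7,3.56) + 0.827·(-0.39,4.95) = (-0.2014,4.7095)
  v3: (1-0.827)·(-1.52,2) + 0.827·(-5.45,4.5) = (-4.7701,4.0675)
  v4: (1-0.827)·(-3.02,-1.8) + 0.827·(-6.01,-3.38) = (-5.4927,-3.1067)
  v5: (1-0.827)·(-0.36,-3.53) + 0.827·(-1.97,-5.34) = (-1.6915,-5.0269)
  v6: (1-0.827)·(2.25,-2.4) + 0.827·(2.57,-5.04) = (2.5146,-4.5833)
  v7: (1-0.827)·(3.72,-0.76) + 0.827·(4.68,-1.95) = (4.5139,-1.7441)
Perimeter = Σ |v_{i+1} − v_i|:
  edge 1→2: √(-4.1936² + 3.3930²) = 5.3943 (running 5.3943)
  edge 2→3: √(-4.5687² + -0.6420²) = 4.6136 (running 10.0079)
  edge 3→4: √(-0.7226² + -7.1742²) = 7.2105 (running 17.2183)
  edge 4→5: √(3.8013² + -1.9202²) = 4.2587 (running 21.4771)
  edge 5→6: √(4.2061² + 0.4436²) = 4.2294 (running 25.7065)
  edge 6→7: √(1.9993² + 2.8392²) = 3.4724 (running 29.1789)
  edge 7→1: √(-0.5218² + 3.0607²) = 3.1048 (running 32.2838)
Perimeter = 32.2838

Perimeter at t=0.827: 32.2838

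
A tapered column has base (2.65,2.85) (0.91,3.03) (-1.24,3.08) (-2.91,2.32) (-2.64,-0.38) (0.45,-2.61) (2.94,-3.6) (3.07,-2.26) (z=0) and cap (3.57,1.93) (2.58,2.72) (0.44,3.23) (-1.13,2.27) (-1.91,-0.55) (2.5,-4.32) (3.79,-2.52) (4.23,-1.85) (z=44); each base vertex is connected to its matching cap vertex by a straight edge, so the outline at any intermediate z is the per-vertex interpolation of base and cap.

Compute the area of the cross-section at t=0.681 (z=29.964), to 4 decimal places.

Cross-section at t=0.681: each vertex is (1-t)·p0[i] + t·p1[i].
  v1: (1-0.681)·(2.65,2.85) + 0.681·(3.57,1.93) = (3.2765,2.2235)
  v2: (1-0.681)·(0.91,3.03) + 0.681·(2.58,2.72) = (2.0473,2.8189)
  v3: (1-0.681)·(-1.24,3.08) + 0.681·(0.44,3.23) = (-0.0959,3.1822)
  v4: (1-0.681)·(-2.91,2.32) + 0.681·(-1.13,2.27) = (-1.6978,2.2859)
  v5: (1-0.681)·(-2.64,-0.38) + 0.681·(-1.91,-0.55) = (-2.1429,-0.4958)
  v6: (1-0.681)·(0.45,-2.61) + 0.681·(2.5,-4.32) = (1.8461,-3.7745)
  v7: (1-0.681)·(2.94,-3.6) + 0.681·(3.79,-2.52) = (3.5189,-2.8645)
  v8: (1-0.681)·(3.07,-2.26) + 0.681·(4.23,-1.85) = (3.8600,-1.9808)
Shoelace sum Σ(x_i·y_{i+1} − x_{i+1}·y_i):
  i=1: 3.2765·2.8189 − 2.0473·2.2235 = +4.6841 (running +4.6841)
  i=2: 2.0473·3.1822 − -0.0959·2.8189 = +6.7851 (running +11.4692)
  i=3: -0.0959·2.2859 − -1.6978·3.1822 = +5.1834 (running +16.6526)
  i=4: -1.6978·-0.4958 − -2.1429·2.2859 = +5.7402 (running +22.3929)
  i=5: -2.1429·-3.7745 − 1.8461·-0.4958 = +9.0035 (running +31.3964)
  i=6: 1.8461·-2.8645 − 3.5189·-3.7745 = +7.9939 (running +39.3903)
  i=7: 3.5189·-1.9808 − 3.8600·-2.8645 = +4.0868 (running +43.4771)
  i=8: 3.8600·2.2235 − 3.2765·-1.9808 = +15.0726 (running +58.5497)
Area = |Σ|/2 = |58.5497|/2 = 29.2749

Area at t=0.681: 29.2749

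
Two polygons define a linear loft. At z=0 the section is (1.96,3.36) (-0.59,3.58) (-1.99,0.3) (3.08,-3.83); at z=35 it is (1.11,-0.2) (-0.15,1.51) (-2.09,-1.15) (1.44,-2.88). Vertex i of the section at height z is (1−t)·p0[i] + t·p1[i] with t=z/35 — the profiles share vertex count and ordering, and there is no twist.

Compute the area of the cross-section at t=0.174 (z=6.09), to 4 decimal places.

Cross-section at t=0.174: each vertex is (1-t)·p0[i] + t·p1[i].
  v1: (1-0.174)·(1.96,3.36) + 0.174·(1.11,-0.2) = (1.8121,2.7406)
  v2: (1-0.174)·(-0.59,3.58) + 0.174·(-0.15,1.51) = (-0.5134,3.2198)
  v3: (1-0.174)·(-1.99,0.3) + 0.174·(-2.09,-1.15) = (-2.0074,0.0477)
  v4: (1-0.174)·(3.08,-3.83) + 0.174·(1.44,-2.88) = (2.7946,-3.6647)
Shoelace sum Σ(x_i·y_{i+1} − x_{i+1}·y_i):
  i=1: 1.8121·3.2198 − -0.5134·2.7406 = +7.2417 (running +7.2417)
  i=2: -0.5134·0.0477 − -2.0074·3.2198 = +6.4390 (running +13.6807)
  i=3: -2.0074·-3.6647 − 2.7946·0.0477 = +7.2232 (running +20.9039)
  i=4: 2.7946·2.7406 − 1.8121·-3.6647 = +14.2997 (running +35.2036)
Area = |Σ|/2 = |35.2036|/2 = 17.6018

Area at t=0.174: 17.6018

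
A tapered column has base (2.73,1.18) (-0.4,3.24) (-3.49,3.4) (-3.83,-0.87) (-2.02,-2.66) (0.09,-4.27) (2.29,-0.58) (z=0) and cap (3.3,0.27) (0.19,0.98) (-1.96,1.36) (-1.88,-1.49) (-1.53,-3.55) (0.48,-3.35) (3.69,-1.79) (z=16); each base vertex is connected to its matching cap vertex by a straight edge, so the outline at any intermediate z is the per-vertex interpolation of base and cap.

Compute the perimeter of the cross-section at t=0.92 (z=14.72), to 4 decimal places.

Cross-section at t=0.92: each vertex is (1-t)·p0[i] + t·p1[i].
  v1: (1-0.92)·(2.73,1.18) + 0.92·(3.3,0.27) = (3.2544,0.3428)
  v2: (1-0.92)·(-0.4,3.24) + 0.92·(0.19,0.98) = (0.1428,1.1608)
  v3: (1-0.92)·(-3.49,3.4) + 0.92·(-1.96,1.36) = (-2.0824,1.5232)
  v4: (1-0.92)·(-3.83,-0.87) + 0.92·(-1.88,-1.49) = (-2.0360,-1.4404)
  v5: (1-0.92)·(-2.02,-2.66) + 0.92·(-1.53,-3.55) = (-1.5692,-3.4788)
  v6: (1-0.92)·(0.09,-4.27) + 0.92·(0.48,-3.35) = (0.4488,-3.4236)
  v7: (1-0.92)·(2.29,-0.58) + 0.92·(3.69,-1.79) = (3.5780,-1.6932)
Perimeter = Σ |v_{i+1} − v_i|:
  edge 1→2: √(-3.1116² + 0.8180²) = 3.2173 (running 3.2173)
  edge 2→3: √(-2.2252² + 0.3624²) = 2.2545 (running 5.4718)
  edge 3→4: √(0.0464² + -2.9636²) = 2.9640 (running 8.4358)
  edge 4→5: √(0.4668² + -2.0384²) = 2.0912 (running 10.5270)
  edge 5→6: √(2.0180² + 0.0552²) = 2.0188 (running 12.5457)
  edge 6→7: √(3.1292² + 1.7304²) = 3.5758 (running 16.1215)
  edge 7→1: √(-0.3236² + 2.0360²) = 2.0616 (running 18.1831)
Perimeter = 18.1831

Perimeter at t=0.92: 18.1831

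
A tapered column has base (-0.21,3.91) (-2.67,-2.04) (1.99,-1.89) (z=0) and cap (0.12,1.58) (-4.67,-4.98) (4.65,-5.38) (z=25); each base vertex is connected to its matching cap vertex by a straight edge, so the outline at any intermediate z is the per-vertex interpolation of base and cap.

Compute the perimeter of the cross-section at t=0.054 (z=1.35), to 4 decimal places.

Perimeter at t=0.054: 17.7381

Cross-section at t=0.054: each vertex is (1-t)·p0[i] + t·p1[i].
  v1: (1-0.054)·(-0.21,3.91) + 0.054·(0.12,1.58) = (-0.1922,3.7842)
  v2: (1-0.054)·(-2.67,-2.04) + 0.054·(-4.67,-4.98) = (-2.7780,-2.1988)
  v3: (1-0.054)·(1.99,-1.89) + 0.054·(4.65,-5.38) = (2.1336,-2.0785)
Perimeter = Σ |v_{i+1} − v_i|:
  edge 1→2: √(-2.5858² + -5.9829²) = 6.5178 (running 6.5178)
  edge 2→3: √(4.9116² + 0.1203²) = 4.9131 (running 11.4309)
  edge 3→1: √(-2.3258² + 5.8626²) = 6.3071 (running 17.7381)
Perimeter = 17.7381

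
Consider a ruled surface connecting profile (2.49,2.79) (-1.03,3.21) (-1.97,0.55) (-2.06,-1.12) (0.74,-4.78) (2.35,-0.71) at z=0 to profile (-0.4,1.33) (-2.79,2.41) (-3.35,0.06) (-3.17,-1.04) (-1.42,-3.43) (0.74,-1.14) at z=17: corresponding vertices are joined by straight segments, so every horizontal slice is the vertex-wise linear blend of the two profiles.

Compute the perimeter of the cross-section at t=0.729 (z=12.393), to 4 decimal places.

Cross-section at t=0.729: each vertex is (1-t)·p0[i] + t·p1[i].
  v1: (1-0.729)·(2.49,2.79) + 0.729·(-0.4,1.33) = (0.3832,1.7257)
  v2: (1-0.729)·(-1.03,3.21) + 0.729·(-2.79,2.41) = (-2.3130,2.6268)
  v3: (1-0.729)·(-1.97,0.55) + 0.729·(-3.35,0.06) = (-2.9760,0.1928)
  v4: (1-0.729)·(-2.06,-1.12) + 0.729·(-3.17,-1.04) = (-2.8692,-1.0617)
  v5: (1-0.729)·(0.74,-4.78) + 0.729·(-1.42,-3.43) = (-0.8346,-3.7959)
  v6: (1-0.729)·(2.35,-0.71) + 0.729·(0.74,-1.14) = (1.1763,-1.0235)
Perimeter = Σ |v_{i+1} − v_i|:
  edge 1→2: √(-2.6962² + 0.9011²) = 2.8428 (running 2.8428)
  edge 2→3: √(-0.6630² + -2.4340²) = 2.5227 (running 5.3655)
  edge 3→4: √(0.1068² + -1.2545²) = 1.2590 (running 6.6245)
  edge 4→5: √(2.0346² + -2.7342²) = 3.4081 (running 10.0326)
  edge 5→6: √(2.0109² + 2.7724²) = 3.4249 (running 13.4575)
  edge 6→1: √(-0.7931² + 2.7491²) = 2.8613 (running 16.3188)
Perimeter = 16.3188

Perimeter at t=0.729: 16.3188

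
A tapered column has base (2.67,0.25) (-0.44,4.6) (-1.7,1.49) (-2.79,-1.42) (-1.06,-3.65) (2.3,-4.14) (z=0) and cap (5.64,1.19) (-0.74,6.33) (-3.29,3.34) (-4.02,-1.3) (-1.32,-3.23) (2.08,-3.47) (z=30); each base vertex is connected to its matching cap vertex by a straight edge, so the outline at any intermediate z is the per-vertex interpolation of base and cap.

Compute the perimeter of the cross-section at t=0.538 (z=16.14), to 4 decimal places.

Cross-section at t=0.538: each vertex is (1-t)·p0[i] + t·p1[i].
  v1: (1-0.538)·(2.67,0.25) + 0.538·(5.64,1.19) = (4.2679,0.7557)
  v2: (1-0.538)·(-0.44,4.6) + 0.538·(-0.74,6.33) = (-0.6014,5.5307)
  v3: (1-0.538)·(-1.7,1.49) + 0.538·(-3.29,3.34) = (-2.5554,2.4853)
  v4: (1-0.538)·(-2.79,-1.42) + 0.538·(-4.02,-1.3) = (-3.4517,-1.3554)
  v5: (1-0.538)·(-1.06,-3.65) + 0.538·(-1.32,-3.23) = (-1.1999,-3.4240)
  v6: (1-0.538)·(2.3,-4.14) + 0.538·(2.08,-3.47) = (2.1816,-3.7795)
Perimeter = Σ |v_{i+1} − v_i|:
  edge 1→2: √(-4.8693² + 4.7750²) = 6.8199 (running 6.8199)
  edge 2→3: √(-1.9540² + -3.0454²) = 3.6184 (running 10.4383)
  edge 3→4: √(-0.8963² + -3.8407²) = 3.9439 (running 14.3822)
  edge 4→5: √(2.2519² + -2.0686²) = 3.0578 (running 17.4400)
  edge 5→6: √(3.3815² + -0.3555²) = 3.4002 (running 20.8401)
  edge 6→1: √(2.0862² + 4.5353²) = 4.9921 (running 25.8322)
Perimeter = 25.8322

Perimeter at t=0.538: 25.8322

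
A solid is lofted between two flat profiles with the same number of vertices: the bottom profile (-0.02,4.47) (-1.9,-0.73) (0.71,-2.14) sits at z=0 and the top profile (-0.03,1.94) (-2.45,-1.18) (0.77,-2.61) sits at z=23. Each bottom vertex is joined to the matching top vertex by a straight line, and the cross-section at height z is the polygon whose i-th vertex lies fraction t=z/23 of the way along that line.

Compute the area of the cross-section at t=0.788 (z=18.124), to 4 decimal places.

Area at t=0.788: 7.1465

Cross-section at t=0.788: each vertex is (1-t)·p0[i] + t·p1[i].
  v1: (1-0.788)·(-0.02,4.47) + 0.788·(-0.03,1.94) = (-0.0279,2.4764)
  v2: (1-0.788)·(-1.9,-0.73) + 0.788·(-2.45,-1.18) = (-2.3334,-1.0846)
  v3: (1-0.788)·(0.71,-2.14) + 0.788·(0.77,-2.61) = (0.7573,-2.5104)
Shoelace sum Σ(x_i·y_{i+1} − x_{i+1}·y_i):
  i=1: -0.0279·-1.0846 − -2.3334·2.4764 = +5.8086 (running +5.8086)
  i=2: -2.3334·-2.5104 − 0.7573·-1.0846 = +6.6790 (running +12.4876)
  i=3: 0.7573·2.4764 − -0.0279·-2.5104 = +1.8053 (running +14.2929)
Area = |Σ|/2 = |14.2929|/2 = 7.1465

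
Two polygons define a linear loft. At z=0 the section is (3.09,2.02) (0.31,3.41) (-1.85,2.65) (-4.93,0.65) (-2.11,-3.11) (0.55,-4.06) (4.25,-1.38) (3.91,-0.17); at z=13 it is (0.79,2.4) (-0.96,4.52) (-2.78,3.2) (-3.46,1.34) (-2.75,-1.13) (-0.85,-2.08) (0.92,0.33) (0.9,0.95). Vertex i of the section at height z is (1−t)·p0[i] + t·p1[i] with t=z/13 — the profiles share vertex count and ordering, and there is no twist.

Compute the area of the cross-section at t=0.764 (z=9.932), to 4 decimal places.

Area at t=0.764: 24.0794

Cross-section at t=0.764: each vertex is (1-t)·p0[i] + t·p1[i].
  v1: (1-0.764)·(3.09,2.02) + 0.764·(0.79,2.4) = (1.3328,2.3103)
  v2: (1-0.764)·(0.31,3.41) + 0.764·(-0.96,4.52) = (-0.6603,4.2580)
  v3: (1-0.764)·(-1.85,2.65) + 0.764·(-2.78,3.2) = (-2.5605,3.0702)
  v4: (1-0.764)·(-4.93,0.65) + 0.764·(-3.46,1.34) = (-3.8069,1.1772)
  v5: (1-0.764)·(-2.11,-3.11) + 0.764·(-2.75,-1.13) = (-2.5990,-1.5973)
  v6: (1-0.764)·(0.55,-4.06) + 0.764·(-0.85,-2.08) = (-0.5196,-2.5473)
  v7: (1-0.764)·(4.25,-1.38) + 0.764·(0.92,0.33) = (1.7059,-0.0736)
  v8: (1-0.764)·(3.91,-0.17) + 0.764·(0.9,0.95) = (1.6104,0.6857)
Shoelace sum Σ(x_i·y_{i+1} − x_{i+1}·y_i):
  i=1: 1.3328·4.2580 − -0.6603·2.3103 = +7.2006 (running +7.2006)
  i=2: -0.6603·3.0702 − -2.5605·4.2580 = +8.8756 (running +16.0762)
  i=3: -2.5605·1.1772 − -3.8069·3.0702 = +8.6739 (running +24.7500)
  i=4: -3.8069·-1.5973 − -2.5990·1.1772 = +9.1401 (running +33.8902)
  i=5: -2.5990·-2.5473 − -0.5196·-1.5973 = +5.7903 (running +39.6805)
  i=6: -0.5196·-0.0736 − 1.7059·-2.5473 = +4.3836 (running +44.0641)
  i=7: 1.7059·0.6857 − 1.6104·-0.0736 = +1.2881 (running +45.3522)
  i=8: 1.6104·2.3103 − 1.3328·0.6857 = +2.8066 (running +48.1588)
Area = |Σ|/2 = |48.1588|/2 = 24.0794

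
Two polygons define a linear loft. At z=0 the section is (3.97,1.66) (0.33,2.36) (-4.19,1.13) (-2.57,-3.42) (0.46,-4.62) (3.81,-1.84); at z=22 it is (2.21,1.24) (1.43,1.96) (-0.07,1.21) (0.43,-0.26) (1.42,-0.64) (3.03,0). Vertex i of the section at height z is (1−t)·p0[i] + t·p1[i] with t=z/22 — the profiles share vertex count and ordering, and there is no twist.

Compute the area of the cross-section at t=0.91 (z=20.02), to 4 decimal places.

Area at t=0.91: 6.6743

Cross-section at t=0.91: each vertex is (1-t)·p0[i] + t·p1[i].
  v1: (1-0.91)·(3.97,1.66) + 0.91·(2.21,1.24) = (2.3684,1.2778)
  v2: (1-0.91)·(0.33,2.36) + 0.91·(1.43,1.96) = (1.3310,1.9960)
  v3: (1-0.91)·(-4.19,1.13) + 0.91·(-0.07,1.21) = (-0.4408,1.2028)
  v4: (1-0.91)·(-2.57,-3.42) + 0.91·(0.43,-0.26) = (0.1600,-0.5444)
  v5: (1-0.91)·(0.46,-4.62) + 0.91·(1.42,-0.64) = (1.3336,-0.9982)
  v6: (1-0.91)·(3.81,-1.84) + 0.91·(3.03,0) = (3.1002,-0.1656)
Shoelace sum Σ(x_i·y_{i+1} − x_{i+1}·y_i):
  i=1: 2.3684·1.9960 − 1.3310·1.2778 = +3.0266 (running +3.0266)
  i=2: 1.3310·1.2028 − -0.4408·1.9960 = +2.4808 (running +5.5073)
  i=3: -0.4408·-0.5444 − 0.1600·1.2028 = +0.0475 (running +5.5549)
  i=4: 0.1600·-0.9982 − 1.3336·-0.5444 = +0.5663 (running +6.1212)
  i=5: 1.3336·-0.1656 − 3.1002·-0.9982 = +2.8738 (running +8.9949)
  i=6: 3.1002·1.2778 − 2.3684·-0.1656 = +4.3536 (running +13.3486)
Area = |Σ|/2 = |13.3486|/2 = 6.6743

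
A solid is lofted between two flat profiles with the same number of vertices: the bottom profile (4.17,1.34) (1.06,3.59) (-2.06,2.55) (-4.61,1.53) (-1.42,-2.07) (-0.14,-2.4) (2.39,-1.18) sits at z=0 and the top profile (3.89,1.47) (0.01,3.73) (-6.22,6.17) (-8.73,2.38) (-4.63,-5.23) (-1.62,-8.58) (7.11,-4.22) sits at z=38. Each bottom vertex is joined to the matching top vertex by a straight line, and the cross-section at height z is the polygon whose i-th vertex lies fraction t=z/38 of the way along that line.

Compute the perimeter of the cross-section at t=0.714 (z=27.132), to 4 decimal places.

Perimeter at t=0.714: 37.6818

Cross-section at t=0.714: each vertex is (1-t)·p0[i] + t·p1[i].
  v1: (1-0.714)·(4.17,1.34) + 0.714·(3.89,1.47) = (3.9701,1.4328)
  v2: (1-0.714)·(1.06,3.59) + 0.714·(0.01,3.73) = (0.3103,3.6900)
  v3: (1-0.714)·(-2.06,2.55) + 0.714·(-6.22,6.17) = (-5.0302,5.1347)
  v4: (1-0.714)·(-4.61,1.53) + 0.714·(-8.73,2.38) = (-7.5517,2.1369)
  v5: (1-0.714)·(-1.42,-2.07) + 0.714·(-4.63,-5.23) = (-3.7119,-4.3262)
  v6: (1-0.714)·(-0.14,-2.4) + 0.714·(-1.62,-8.58) = (-1.1967,-6.8125)
  v7: (1-0.714)·(2.39,-1.18) + 0.714·(7.11,-4.22) = (5.7601,-3.3506)
Perimeter = Σ |v_{i+1} − v_i|:
  edge 1→2: √(-3.6598² + 2.2571²) = 4.2998 (running 4.2998)
  edge 2→3: √(-5.3405² + 1.4447²) = 5.5325 (running 9.8323)
  edge 3→4: √(-2.5214² + -2.9978²) = 3.9172 (running 13.7495)
  edge 4→5: √(3.8397² + -6.4631²) = 7.5177 (running 21.2672)
  edge 5→6: √(2.5152² + -2.4863²) = 3.5367 (running 24.8039)
  edge 6→7: √(6.9568² + 3.4620²) = 7.7706 (running 32.5745)
  edge 7→1: √(-1.7900² + 4.7834²) = 5.1073 (running 37.6818)
Perimeter = 37.6818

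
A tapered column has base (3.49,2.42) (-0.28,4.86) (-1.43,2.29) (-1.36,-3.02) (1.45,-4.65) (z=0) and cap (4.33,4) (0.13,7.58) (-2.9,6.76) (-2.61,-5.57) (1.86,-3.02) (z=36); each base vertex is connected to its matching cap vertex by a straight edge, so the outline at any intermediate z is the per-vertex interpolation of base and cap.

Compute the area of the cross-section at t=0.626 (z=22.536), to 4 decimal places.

Area at t=0.626: 49.7697

Cross-section at t=0.626: each vertex is (1-t)·p0[i] + t·p1[i].
  v1: (1-0.626)·(3.49,2.42) + 0.626·(4.33,4) = (4.0158,3.4091)
  v2: (1-0.626)·(-0.28,4.86) + 0.626·(0.13,7.58) = (-0.0233,6.5627)
  v3: (1-0.626)·(-1.43,2.29) + 0.626·(-2.9,6.76) = (-2.3502,5.0882)
  v4: (1-0.626)·(-1.36,-3.02) + 0.626·(-2.61,-5.57) = (-2.1425,-4.6163)
  v5: (1-0.626)·(1.45,-4.65) + 0.626·(1.86,-3.02) = (1.7067,-3.6296)
Shoelace sum Σ(x_i·y_{i+1} − x_{i+1}·y_i):
  i=1: 4.0158·6.5627 − -0.0233·3.4091 = +26.4344 (running +26.4344)
  i=2: -0.0233·5.0882 − -2.3502·6.5627 = +15.3051 (running +41.7395)
  i=3: -2.3502·-4.6163 − -2.1425·5.0882 = +21.7508 (running +63.4903)
  i=4: -2.1425·-3.6296 − 1.7067·-4.6163 = +15.6549 (running +79.1452)
  i=5: 1.7067·3.4091 − 4.0158·-3.6296 = +20.3941 (running +99.5393)
Area = |Σ|/2 = |99.5393|/2 = 49.7697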